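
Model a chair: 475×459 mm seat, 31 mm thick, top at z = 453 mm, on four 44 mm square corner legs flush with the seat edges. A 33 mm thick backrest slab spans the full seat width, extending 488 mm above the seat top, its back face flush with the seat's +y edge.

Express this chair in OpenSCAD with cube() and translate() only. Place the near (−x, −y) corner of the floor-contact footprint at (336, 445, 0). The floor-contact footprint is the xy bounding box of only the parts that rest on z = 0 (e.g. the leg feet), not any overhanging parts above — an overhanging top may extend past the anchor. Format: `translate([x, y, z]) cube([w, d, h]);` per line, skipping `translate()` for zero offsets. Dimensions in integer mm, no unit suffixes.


// leg_h = 453 - 31 = 422
translate([336, 445, 422]) cube([475, 459, 31]);
translate([336, 445, 0]) cube([44, 44, 422]);
translate([767, 445, 0]) cube([44, 44, 422]);
translate([336, 860, 0]) cube([44, 44, 422]);
translate([767, 860, 0]) cube([44, 44, 422]);
translate([336, 871, 453]) cube([475, 33, 488]);


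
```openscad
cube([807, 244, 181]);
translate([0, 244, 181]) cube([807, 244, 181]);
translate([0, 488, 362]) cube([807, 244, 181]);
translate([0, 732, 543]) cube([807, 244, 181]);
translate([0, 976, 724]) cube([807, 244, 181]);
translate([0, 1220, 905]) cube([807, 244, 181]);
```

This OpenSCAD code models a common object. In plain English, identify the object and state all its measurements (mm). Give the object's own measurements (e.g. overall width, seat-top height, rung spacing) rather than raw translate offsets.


A straight staircase of 6 solid steps. Each step is 807 mm wide (x), 244 mm deep (y, the going) and 181 mm tall (the rise). The first step rests on the floor; each subsequent step sits one going further in +y and one rise higher in +z, directly behind and above the previous step with no overlap.


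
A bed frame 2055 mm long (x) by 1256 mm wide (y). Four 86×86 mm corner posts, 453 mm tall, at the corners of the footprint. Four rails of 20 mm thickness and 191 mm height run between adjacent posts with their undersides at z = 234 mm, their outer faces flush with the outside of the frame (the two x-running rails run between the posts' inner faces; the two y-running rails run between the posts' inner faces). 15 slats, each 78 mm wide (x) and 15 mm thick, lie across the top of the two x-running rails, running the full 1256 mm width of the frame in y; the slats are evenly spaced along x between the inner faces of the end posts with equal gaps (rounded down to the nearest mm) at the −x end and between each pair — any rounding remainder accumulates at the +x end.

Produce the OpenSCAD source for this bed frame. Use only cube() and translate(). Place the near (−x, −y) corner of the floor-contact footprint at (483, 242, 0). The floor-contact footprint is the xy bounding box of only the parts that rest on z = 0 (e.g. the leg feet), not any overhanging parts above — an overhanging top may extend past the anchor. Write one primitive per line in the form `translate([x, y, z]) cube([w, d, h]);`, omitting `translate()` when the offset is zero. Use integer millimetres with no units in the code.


translate([483, 242, 0]) cube([86, 86, 453]);
translate([483, 1412, 0]) cube([86, 86, 453]);
translate([2452, 242, 0]) cube([86, 86, 453]);
translate([2452, 1412, 0]) cube([86, 86, 453]);
translate([569, 242, 234]) cube([1883, 20, 191]);
translate([569, 1478, 234]) cube([1883, 20, 191]);
translate([483, 328, 234]) cube([20, 1084, 191]);
translate([2518, 328, 234]) cube([20, 1084, 191]);
translate([613, 242, 425]) cube([78, 1256, 15]);
translate([735, 242, 425]) cube([78, 1256, 15]);
translate([857, 242, 425]) cube([78, 1256, 15]);
translate([979, 242, 425]) cube([78, 1256, 15]);
translate([1101, 242, 425]) cube([78, 1256, 15]);
translate([1223, 242, 425]) cube([78, 1256, 15]);
translate([1345, 242, 425]) cube([78, 1256, 15]);
translate([1467, 242, 425]) cube([78, 1256, 15]);
translate([1589, 242, 425]) cube([78, 1256, 15]);
translate([1711, 242, 425]) cube([78, 1256, 15]);
translate([1833, 242, 425]) cube([78, 1256, 15]);
translate([1955, 242, 425]) cube([78, 1256, 15]);
translate([2077, 242, 425]) cube([78, 1256, 15]);
translate([2199, 242, 425]) cube([78, 1256, 15]);
translate([2321, 242, 425]) cube([78, 1256, 15]);


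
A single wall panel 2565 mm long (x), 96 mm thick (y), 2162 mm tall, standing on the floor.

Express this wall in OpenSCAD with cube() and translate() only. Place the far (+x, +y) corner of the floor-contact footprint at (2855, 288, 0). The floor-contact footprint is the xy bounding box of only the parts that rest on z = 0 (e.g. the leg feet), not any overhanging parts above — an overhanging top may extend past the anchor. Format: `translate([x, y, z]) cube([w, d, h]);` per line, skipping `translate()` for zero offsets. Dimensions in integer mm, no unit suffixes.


translate([290, 192, 0]) cube([2565, 96, 2162]);


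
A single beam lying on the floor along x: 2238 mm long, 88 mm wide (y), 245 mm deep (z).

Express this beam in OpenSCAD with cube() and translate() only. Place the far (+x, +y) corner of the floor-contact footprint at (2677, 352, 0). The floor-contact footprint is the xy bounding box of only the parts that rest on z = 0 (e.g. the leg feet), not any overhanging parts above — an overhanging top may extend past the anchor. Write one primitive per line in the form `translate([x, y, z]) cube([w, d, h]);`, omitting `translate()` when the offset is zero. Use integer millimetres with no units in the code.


translate([439, 264, 0]) cube([2238, 88, 245]);


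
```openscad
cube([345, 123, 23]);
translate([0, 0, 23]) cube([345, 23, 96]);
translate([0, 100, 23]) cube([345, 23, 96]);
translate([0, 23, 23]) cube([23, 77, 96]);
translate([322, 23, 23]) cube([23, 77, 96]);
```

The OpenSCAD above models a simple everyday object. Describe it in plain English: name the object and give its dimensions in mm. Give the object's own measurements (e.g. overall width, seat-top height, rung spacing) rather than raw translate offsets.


An open-topped rectangular box: outside dimensions 345×123×119 mm, with a uniform wall and base thickness of 23 mm. The base is a full 345×123 slab on the floor; four walls sit on top of the base. The front and back walls (the −y and +y sides) span the full width; the two side walls fit between them.


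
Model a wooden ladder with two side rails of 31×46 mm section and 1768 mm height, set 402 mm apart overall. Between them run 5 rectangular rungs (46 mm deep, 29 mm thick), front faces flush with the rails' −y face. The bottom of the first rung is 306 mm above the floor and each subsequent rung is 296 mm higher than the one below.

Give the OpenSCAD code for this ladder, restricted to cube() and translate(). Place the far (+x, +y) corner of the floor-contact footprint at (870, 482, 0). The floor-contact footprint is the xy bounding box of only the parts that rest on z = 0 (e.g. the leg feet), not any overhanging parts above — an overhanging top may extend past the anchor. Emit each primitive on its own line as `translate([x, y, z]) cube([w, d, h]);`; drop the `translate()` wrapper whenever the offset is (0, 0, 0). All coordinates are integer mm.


translate([468, 436, 0]) cube([31, 46, 1768]);
translate([839, 436, 0]) cube([31, 46, 1768]);
translate([499, 436, 306]) cube([340, 46, 29]);
translate([499, 436, 602]) cube([340, 46, 29]);
translate([499, 436, 898]) cube([340, 46, 29]);
translate([499, 436, 1194]) cube([340, 46, 29]);
translate([499, 436, 1490]) cube([340, 46, 29]);


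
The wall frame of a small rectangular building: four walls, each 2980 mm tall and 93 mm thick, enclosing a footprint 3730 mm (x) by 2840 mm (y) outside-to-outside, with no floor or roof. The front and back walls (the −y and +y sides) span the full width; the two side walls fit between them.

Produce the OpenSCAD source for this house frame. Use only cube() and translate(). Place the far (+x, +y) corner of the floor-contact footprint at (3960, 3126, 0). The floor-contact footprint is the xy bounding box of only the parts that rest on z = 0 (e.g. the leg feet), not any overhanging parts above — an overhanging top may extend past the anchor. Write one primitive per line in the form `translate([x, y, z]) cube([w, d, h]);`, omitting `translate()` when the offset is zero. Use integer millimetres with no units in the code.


translate([230, 286, 0]) cube([3730, 93, 2980]);
translate([230, 3033, 0]) cube([3730, 93, 2980]);
translate([230, 379, 0]) cube([93, 2654, 2980]);
translate([3867, 379, 0]) cube([93, 2654, 2980]);


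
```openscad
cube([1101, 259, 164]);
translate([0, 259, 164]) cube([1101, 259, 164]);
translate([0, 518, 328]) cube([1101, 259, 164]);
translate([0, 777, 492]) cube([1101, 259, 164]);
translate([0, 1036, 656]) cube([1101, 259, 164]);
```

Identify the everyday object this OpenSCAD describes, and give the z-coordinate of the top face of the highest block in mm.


A staircase. The total rise is 820 mm.

5 identical blocks, each offset up and back from the previous — a staircase. Each step is 164 mm tall and there are 5 of them, so the total rise is 5 × 164 = 820 mm.


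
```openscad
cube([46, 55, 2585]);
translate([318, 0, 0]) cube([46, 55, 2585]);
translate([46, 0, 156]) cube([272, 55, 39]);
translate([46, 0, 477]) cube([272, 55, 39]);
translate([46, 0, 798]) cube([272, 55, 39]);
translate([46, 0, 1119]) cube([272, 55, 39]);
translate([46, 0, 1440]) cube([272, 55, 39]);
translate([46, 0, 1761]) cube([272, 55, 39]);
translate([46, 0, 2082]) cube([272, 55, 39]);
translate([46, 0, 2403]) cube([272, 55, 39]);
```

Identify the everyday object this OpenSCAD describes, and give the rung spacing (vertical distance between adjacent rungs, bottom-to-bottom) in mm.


A ladder. The rung spacing is 321 mm.

Two tall 46×55 posts with 8 short bars between them — a ladder. Adjacent rungs sit at z = 156 and z = 477, so the spacing is 477 − 156 = 321 mm.


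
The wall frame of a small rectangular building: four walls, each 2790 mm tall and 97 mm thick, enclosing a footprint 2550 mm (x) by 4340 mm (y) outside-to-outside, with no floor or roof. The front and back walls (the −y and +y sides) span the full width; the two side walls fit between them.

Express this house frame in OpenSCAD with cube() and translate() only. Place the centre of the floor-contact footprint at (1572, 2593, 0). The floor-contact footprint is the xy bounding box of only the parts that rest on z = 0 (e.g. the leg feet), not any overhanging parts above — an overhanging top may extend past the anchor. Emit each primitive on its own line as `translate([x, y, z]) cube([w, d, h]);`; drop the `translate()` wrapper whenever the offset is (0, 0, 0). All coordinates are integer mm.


translate([297, 423, 0]) cube([2550, 97, 2790]);
translate([297, 4666, 0]) cube([2550, 97, 2790]);
translate([297, 520, 0]) cube([97, 4146, 2790]);
translate([2750, 520, 0]) cube([97, 4146, 2790]);


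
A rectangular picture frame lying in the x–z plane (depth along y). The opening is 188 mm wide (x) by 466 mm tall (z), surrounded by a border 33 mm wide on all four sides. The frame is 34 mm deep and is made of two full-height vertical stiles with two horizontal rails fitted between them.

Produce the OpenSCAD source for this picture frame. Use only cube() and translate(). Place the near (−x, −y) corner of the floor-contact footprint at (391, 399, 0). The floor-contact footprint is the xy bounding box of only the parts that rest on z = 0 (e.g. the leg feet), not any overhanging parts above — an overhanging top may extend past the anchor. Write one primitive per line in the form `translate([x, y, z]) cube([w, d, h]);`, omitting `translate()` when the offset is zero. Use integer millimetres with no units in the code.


translate([391, 399, 0]) cube([33, 34, 532]);
translate([612, 399, 0]) cube([33, 34, 532]);
translate([424, 399, 0]) cube([188, 34, 33]);
translate([424, 399, 499]) cube([188, 34, 33]);


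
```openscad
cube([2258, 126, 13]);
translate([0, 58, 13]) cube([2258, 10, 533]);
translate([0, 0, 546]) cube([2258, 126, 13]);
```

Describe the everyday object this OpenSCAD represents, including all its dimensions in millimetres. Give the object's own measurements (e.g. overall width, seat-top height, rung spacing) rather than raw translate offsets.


An I-beam lying along x, 2258 mm long. Overall section height 559 mm. Two flanges 126 mm wide (y) and 13 mm thick, one on the floor and one at the top; a web 10 mm thick runs between them, centred on the flange width.


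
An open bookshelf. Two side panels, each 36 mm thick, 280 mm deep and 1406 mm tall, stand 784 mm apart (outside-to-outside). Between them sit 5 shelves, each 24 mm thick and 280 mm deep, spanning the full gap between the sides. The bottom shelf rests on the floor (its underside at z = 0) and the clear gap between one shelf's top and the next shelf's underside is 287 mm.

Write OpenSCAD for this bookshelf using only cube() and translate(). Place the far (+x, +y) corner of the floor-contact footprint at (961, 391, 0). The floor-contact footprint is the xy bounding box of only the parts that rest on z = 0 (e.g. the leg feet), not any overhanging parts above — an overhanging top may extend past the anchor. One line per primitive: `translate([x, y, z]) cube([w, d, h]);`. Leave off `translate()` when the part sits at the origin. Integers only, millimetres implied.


translate([177, 111, 0]) cube([36, 280, 1406]);
translate([925, 111, 0]) cube([36, 280, 1406]);
translate([213, 111, 0]) cube([712, 280, 24]);
translate([213, 111, 311]) cube([712, 280, 24]);
translate([213, 111, 622]) cube([712, 280, 24]);
translate([213, 111, 933]) cube([712, 280, 24]);
translate([213, 111, 1244]) cube([712, 280, 24]);


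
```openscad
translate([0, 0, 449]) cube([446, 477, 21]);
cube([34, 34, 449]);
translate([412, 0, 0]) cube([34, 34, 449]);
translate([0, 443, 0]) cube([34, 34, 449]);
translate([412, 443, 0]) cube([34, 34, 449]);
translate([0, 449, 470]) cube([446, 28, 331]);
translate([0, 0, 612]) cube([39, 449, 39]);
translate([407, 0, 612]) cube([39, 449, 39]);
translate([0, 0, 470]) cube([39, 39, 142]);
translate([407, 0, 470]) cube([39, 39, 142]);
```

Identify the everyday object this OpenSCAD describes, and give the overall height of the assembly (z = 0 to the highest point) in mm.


A chair. The overall height is 801 mm.

A slab on four corner posts with a tall panel at the back — a chair. The seat slab sits at z = 449 with thickness 21, and the 331 mm backrest starts at the seat top, so the overall height is 449 + 21 + 331 = 801 mm.


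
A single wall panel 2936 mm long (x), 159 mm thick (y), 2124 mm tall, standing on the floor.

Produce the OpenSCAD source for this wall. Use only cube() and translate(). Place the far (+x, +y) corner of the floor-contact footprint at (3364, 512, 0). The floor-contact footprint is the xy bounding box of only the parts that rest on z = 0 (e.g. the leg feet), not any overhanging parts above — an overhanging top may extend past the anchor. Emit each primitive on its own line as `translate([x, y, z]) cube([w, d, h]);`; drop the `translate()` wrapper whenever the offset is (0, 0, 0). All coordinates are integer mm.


translate([428, 353, 0]) cube([2936, 159, 2124]);


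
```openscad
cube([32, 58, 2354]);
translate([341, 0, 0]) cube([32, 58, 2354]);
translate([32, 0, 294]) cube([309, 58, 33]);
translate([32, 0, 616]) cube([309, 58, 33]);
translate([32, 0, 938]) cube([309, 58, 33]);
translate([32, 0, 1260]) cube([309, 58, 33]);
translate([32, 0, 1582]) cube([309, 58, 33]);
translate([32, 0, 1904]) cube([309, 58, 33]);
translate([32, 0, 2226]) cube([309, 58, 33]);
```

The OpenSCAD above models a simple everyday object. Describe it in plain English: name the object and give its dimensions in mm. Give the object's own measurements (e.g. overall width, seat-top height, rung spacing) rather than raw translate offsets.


A straight ladder. Two 32×58 mm vertical rails, 2354 mm tall, stand 373 mm apart (outside-to-outside) with their front faces coplanar on the −y side. 7 rungs, each 58 mm deep and 33 mm tall, span between the inner faces of the rails, front faces flush with the rails. The lowest rung's underside is at z = 294 mm and rungs are spaced 322 mm apart (underside to underside).


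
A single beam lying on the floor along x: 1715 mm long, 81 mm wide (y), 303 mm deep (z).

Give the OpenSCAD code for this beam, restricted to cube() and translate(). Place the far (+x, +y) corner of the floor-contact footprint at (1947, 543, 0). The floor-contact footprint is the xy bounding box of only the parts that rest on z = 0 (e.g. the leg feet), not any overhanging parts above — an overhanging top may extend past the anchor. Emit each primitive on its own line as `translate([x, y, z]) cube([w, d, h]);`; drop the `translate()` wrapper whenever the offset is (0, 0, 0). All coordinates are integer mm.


translate([232, 462, 0]) cube([1715, 81, 303]);


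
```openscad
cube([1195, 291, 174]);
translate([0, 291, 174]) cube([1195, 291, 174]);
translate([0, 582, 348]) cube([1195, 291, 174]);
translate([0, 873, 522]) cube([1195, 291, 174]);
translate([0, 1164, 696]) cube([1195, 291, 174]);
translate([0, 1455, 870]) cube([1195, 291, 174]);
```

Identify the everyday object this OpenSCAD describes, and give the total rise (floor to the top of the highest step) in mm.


A staircase. The total rise is 1044 mm.

6 identical blocks, each offset up and back from the previous — a staircase. Each step is 174 mm tall and there are 6 of them, so the total rise is 6 × 174 = 1044 mm.


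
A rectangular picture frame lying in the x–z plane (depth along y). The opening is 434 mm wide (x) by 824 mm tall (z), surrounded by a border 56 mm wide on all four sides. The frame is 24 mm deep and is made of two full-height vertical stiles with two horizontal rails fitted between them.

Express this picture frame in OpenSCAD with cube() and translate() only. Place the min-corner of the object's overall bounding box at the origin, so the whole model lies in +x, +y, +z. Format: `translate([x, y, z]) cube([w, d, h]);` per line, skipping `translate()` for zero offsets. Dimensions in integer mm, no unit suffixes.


cube([56, 24, 936]);
translate([490, 0, 0]) cube([56, 24, 936]);
translate([56, 0, 0]) cube([434, 24, 56]);
translate([56, 0, 880]) cube([434, 24, 56]);


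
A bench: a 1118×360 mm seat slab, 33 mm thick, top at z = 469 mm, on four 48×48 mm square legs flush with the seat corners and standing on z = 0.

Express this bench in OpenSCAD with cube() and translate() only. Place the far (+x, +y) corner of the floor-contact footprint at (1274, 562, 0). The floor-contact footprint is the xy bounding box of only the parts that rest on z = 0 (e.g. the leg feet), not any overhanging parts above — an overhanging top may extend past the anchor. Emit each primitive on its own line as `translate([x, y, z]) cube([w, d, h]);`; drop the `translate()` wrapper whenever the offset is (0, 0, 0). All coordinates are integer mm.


translate([156, 202, 436]) cube([1118, 360, 33]);
translate([156, 202, 0]) cube([48, 48, 436]);
translate([156, 514, 0]) cube([48, 48, 436]);
translate([1226, 202, 0]) cube([48, 48, 436]);
translate([1226, 514, 0]) cube([48, 48, 436]);


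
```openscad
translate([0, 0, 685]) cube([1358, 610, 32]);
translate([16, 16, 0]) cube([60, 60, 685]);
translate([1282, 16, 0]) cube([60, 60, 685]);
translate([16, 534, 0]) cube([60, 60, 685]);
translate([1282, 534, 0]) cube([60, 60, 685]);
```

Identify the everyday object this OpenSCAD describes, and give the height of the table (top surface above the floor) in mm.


A table. The table height is 717 mm.

A 1358×610×32 slab sits at z = 685 on four 60 mm square posts — a table. The top surface is at 685 + 32 = 717 mm.


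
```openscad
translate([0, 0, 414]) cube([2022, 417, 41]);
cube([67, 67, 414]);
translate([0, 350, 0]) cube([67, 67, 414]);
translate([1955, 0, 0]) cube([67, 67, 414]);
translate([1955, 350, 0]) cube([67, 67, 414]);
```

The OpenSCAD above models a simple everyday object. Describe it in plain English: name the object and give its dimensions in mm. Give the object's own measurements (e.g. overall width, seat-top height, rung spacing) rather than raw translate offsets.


A bench: a 2022×417 mm seat slab, 41 mm thick, top at z = 455 mm, on four 67×67 mm square legs flush with the seat corners and standing on z = 0.


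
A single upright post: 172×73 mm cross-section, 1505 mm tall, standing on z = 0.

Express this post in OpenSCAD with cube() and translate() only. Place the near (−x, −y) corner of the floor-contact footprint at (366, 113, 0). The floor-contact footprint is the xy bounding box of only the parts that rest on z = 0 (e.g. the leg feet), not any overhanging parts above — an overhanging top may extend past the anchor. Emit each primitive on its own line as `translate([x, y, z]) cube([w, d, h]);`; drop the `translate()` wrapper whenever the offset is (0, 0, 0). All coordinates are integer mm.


translate([366, 113, 0]) cube([172, 73, 1505]);


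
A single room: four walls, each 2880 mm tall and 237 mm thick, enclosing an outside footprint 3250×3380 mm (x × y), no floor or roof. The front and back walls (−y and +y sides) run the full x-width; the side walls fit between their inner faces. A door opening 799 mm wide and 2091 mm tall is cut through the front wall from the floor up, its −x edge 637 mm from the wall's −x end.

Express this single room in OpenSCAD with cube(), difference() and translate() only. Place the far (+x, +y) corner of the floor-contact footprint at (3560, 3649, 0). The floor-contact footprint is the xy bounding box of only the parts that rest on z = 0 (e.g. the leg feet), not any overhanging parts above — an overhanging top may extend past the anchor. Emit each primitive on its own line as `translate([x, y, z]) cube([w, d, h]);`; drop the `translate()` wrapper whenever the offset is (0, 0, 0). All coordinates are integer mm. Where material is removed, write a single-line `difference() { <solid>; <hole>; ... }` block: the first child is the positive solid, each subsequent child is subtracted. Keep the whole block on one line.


difference() { translate([310, 269, 0]) cube([3250, 237, 2880]); translate([947, 269, 0]) cube([799, 237, 2091]); }
translate([310, 3412, 0]) cube([3250, 237, 2880]);
translate([310, 506, 0]) cube([237, 2906, 2880]);
translate([3323, 506, 0]) cube([237, 2906, 2880]);


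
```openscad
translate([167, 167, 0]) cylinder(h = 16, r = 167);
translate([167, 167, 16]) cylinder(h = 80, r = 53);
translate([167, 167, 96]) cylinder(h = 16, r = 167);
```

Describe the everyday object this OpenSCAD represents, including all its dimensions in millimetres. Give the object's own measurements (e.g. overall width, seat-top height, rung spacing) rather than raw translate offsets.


A spool: two coaxial disc flanges of radius 167 mm and thickness 16 mm, joined by a core cylinder of radius 53 mm and height 80 mm. The lower flange rests on z = 0 and the three cylinders share a vertical axis.


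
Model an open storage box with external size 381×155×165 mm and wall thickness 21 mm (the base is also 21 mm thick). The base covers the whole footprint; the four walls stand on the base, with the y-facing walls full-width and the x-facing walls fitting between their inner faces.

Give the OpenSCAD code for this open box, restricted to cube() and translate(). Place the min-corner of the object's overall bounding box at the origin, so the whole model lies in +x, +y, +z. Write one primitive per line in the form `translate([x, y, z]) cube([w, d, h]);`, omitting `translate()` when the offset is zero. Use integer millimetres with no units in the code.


cube([381, 155, 21]);
translate([0, 0, 21]) cube([381, 21, 144]);
translate([0, 134, 21]) cube([381, 21, 144]);
translate([0, 21, 21]) cube([21, 113, 144]);
translate([360, 21, 21]) cube([21, 113, 144]);


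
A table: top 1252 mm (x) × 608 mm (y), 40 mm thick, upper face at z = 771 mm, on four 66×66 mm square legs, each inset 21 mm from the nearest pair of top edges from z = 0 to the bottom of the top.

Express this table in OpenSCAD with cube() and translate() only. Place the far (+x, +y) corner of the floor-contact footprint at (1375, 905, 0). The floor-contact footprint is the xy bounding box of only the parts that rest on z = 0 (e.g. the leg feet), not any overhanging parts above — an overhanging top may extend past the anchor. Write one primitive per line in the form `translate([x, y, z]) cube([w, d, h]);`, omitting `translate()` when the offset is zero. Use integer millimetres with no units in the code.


translate([144, 318, 731]) cube([1252, 608, 40]);
translate([165, 339, 0]) cube([66, 66, 731]);
translate([1309, 339, 0]) cube([66, 66, 731]);
translate([165, 839, 0]) cube([66, 66, 731]);
translate([1309, 839, 0]) cube([66, 66, 731]);


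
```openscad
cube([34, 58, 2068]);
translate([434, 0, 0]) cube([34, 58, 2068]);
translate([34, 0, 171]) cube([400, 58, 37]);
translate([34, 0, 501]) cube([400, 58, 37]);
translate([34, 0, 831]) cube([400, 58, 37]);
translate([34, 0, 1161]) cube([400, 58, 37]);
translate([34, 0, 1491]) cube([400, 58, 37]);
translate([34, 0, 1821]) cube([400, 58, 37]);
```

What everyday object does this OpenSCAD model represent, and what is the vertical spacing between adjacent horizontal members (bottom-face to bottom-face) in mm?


A ladder. The rung spacing is 330 mm.

Two tall 34×58 posts with 6 short bars between them — a ladder. Adjacent rungs sit at z = 171 and z = 501, so the spacing is 501 − 171 = 330 mm.


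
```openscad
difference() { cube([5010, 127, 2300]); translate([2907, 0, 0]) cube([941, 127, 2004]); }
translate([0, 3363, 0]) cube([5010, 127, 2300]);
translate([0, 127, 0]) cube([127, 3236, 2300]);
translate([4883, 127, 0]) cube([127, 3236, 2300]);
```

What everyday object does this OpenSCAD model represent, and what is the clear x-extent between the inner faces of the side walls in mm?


A single room. The interior width is 4756 mm.

Four walls enclosing a rectangle with a door in the front wall — a room. Outside width 5010 minus two 127 mm walls gives 4756 mm.


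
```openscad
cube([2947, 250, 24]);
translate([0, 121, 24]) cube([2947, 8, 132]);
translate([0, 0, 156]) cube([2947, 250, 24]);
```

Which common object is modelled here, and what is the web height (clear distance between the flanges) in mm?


An I-beam. The web height is 132 mm.

Two wide flanges with a thin centred web — an I-beam. Overall 180 mm minus two 24 mm flanges gives a web of 180 − 2·24 = 132 mm.


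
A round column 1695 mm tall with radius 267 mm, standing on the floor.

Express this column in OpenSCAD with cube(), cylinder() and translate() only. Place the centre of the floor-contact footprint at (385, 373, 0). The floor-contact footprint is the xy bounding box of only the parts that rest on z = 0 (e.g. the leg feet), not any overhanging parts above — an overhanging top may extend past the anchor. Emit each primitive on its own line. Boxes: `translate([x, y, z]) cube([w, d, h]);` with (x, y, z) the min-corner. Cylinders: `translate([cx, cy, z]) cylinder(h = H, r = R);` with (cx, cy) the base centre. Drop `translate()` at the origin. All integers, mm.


translate([385, 373, 0]) cylinder(h = 1695, r = 267);


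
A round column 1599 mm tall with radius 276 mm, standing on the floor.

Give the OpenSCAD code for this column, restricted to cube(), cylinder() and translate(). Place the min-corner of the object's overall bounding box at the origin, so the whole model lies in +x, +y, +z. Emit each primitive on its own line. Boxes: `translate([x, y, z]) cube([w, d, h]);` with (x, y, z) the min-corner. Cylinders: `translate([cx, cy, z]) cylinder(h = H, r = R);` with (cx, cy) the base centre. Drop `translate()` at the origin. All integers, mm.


translate([276, 276, 0]) cylinder(h = 1599, r = 276);


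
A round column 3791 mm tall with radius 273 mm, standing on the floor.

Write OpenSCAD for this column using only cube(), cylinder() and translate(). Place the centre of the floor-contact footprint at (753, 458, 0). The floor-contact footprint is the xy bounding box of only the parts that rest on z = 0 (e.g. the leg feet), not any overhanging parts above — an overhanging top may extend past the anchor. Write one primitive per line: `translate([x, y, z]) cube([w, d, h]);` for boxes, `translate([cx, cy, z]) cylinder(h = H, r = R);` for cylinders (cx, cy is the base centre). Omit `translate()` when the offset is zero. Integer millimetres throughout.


translate([753, 458, 0]) cylinder(h = 3791, r = 273);


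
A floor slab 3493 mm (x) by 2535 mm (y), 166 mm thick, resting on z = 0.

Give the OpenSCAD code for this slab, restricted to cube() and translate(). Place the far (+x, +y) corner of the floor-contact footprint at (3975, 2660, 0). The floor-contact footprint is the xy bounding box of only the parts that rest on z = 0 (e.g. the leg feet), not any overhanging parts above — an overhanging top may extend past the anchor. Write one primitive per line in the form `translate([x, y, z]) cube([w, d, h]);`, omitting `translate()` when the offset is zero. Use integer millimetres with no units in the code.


translate([482, 125, 0]) cube([3493, 2535, 166]);


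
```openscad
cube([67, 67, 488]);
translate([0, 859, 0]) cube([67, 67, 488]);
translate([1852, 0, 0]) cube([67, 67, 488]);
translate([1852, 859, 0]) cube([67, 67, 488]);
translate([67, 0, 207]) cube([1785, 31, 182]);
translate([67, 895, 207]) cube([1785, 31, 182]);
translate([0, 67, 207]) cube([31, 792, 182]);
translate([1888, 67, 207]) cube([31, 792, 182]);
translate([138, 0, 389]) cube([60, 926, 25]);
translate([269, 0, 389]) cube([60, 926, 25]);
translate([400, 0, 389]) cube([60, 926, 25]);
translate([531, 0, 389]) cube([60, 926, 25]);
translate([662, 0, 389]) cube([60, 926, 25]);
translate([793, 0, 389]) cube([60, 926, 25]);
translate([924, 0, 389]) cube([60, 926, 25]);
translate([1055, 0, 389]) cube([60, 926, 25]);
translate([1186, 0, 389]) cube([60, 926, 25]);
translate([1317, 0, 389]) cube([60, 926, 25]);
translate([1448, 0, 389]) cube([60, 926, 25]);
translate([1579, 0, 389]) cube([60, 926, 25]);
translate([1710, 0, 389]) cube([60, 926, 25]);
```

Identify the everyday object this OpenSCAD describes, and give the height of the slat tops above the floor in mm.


A bed frame. The slat-top height is 414 mm.

Four posts, four rails, and a row of slats — a bed frame. Slats sit on the rails at z = 207 + 182 = 389; with slat thickness 25, the top is 414 mm.


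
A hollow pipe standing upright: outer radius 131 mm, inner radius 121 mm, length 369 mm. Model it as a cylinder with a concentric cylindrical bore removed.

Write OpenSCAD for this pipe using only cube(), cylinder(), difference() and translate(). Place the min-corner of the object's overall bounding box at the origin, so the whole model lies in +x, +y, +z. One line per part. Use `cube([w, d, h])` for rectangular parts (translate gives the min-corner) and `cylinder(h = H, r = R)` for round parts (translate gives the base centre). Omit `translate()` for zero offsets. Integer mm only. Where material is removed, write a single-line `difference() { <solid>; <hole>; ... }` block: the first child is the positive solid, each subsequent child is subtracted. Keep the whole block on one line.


difference() { translate([131, 131, 0]) cylinder(h = 369, r = 131); translate([131, 131, 0]) cylinder(h = 369, r = 121); }


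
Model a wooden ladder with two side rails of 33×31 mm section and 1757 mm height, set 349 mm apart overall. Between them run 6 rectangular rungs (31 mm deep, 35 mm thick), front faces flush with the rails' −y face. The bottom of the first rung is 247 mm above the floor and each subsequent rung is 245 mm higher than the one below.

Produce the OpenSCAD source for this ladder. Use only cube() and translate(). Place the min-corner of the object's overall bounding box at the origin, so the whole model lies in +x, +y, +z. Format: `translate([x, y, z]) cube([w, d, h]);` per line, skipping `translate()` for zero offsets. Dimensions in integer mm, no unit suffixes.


cube([33, 31, 1757]);
translate([316, 0, 0]) cube([33, 31, 1757]);
translate([33, 0, 247]) cube([283, 31, 35]);
translate([33, 0, 492]) cube([283, 31, 35]);
translate([33, 0, 737]) cube([283, 31, 35]);
translate([33, 0, 982]) cube([283, 31, 35]);
translate([33, 0, 1227]) cube([283, 31, 35]);
translate([33, 0, 1472]) cube([283, 31, 35]);


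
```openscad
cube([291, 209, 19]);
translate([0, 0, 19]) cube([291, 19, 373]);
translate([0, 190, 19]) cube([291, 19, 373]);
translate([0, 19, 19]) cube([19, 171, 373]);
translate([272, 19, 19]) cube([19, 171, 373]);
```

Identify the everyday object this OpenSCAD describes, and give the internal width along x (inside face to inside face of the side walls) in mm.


An open box. The internal width is 253 mm.

A 291×209 base slab with four walls standing on it — an open box. The base is 291 mm wide and the walls are 19 mm thick, so the internal width is 291 − 2 × 19 = 253 mm.


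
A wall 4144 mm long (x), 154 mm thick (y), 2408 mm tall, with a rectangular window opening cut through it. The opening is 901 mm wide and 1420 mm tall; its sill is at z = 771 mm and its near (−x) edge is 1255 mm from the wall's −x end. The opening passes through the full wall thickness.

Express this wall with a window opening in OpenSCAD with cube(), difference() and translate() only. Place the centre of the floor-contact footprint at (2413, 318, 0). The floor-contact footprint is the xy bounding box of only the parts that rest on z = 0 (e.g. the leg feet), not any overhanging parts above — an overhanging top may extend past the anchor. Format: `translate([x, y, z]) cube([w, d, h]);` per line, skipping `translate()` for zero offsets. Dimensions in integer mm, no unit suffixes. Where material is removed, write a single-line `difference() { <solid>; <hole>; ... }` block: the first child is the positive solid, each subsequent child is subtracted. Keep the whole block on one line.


difference() { translate([341, 241, 0]) cube([4144, 154, 2408]); translate([1596, 241, 771]) cube([901, 154, 1420]); }


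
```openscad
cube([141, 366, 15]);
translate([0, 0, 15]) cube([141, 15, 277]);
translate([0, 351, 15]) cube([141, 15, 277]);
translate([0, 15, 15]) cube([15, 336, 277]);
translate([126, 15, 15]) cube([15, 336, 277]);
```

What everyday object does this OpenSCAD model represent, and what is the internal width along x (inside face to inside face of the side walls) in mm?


An open box. The internal width is 111 mm.

A 141×366 base slab with four walls standing on it — an open box. The base is 141 mm wide and the walls are 15 mm thick, so the internal width is 141 − 2 × 15 = 111 mm.


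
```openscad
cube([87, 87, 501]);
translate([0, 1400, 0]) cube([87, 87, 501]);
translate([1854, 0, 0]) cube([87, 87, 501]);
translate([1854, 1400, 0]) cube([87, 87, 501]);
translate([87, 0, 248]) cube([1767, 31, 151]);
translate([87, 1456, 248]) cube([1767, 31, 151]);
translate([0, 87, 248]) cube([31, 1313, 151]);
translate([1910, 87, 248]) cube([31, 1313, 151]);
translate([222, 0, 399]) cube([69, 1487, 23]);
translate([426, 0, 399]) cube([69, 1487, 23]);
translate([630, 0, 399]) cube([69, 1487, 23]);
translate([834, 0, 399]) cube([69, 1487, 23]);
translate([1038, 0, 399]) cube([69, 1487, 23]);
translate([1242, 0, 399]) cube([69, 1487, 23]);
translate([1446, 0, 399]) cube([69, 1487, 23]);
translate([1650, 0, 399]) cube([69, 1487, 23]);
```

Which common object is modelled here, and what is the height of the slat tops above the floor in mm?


A bed frame. The slat-top height is 422 mm.

Four posts, four rails, and a row of slats — a bed frame. Slats sit on the rails at z = 248 + 151 = 399; with slat thickness 23, the top is 422 mm.


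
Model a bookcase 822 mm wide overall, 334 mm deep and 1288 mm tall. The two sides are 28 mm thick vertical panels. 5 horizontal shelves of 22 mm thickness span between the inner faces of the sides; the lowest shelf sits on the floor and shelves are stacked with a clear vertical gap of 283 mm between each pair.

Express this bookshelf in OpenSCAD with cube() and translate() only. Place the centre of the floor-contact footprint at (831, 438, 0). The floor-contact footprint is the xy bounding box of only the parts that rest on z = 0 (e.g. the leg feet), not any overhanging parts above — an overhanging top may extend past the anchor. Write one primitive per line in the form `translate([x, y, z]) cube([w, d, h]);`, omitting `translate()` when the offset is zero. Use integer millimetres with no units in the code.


translate([420, 271, 0]) cube([28, 334, 1288]);
translate([1214, 271, 0]) cube([28, 334, 1288]);
translate([448, 271, 0]) cube([766, 334, 22]);
translate([448, 271, 305]) cube([766, 334, 22]);
translate([448, 271, 610]) cube([766, 334, 22]);
translate([448, 271, 915]) cube([766, 334, 22]);
translate([448, 271, 1220]) cube([766, 334, 22]);


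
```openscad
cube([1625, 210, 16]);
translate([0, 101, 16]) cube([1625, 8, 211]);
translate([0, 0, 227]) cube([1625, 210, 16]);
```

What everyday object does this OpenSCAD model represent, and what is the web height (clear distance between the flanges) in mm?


An I-beam. The web height is 211 mm.

Two wide flanges with a thin centred web — an I-beam. Overall 243 mm minus two 16 mm flanges gives a web of 243 − 2·16 = 211 mm.


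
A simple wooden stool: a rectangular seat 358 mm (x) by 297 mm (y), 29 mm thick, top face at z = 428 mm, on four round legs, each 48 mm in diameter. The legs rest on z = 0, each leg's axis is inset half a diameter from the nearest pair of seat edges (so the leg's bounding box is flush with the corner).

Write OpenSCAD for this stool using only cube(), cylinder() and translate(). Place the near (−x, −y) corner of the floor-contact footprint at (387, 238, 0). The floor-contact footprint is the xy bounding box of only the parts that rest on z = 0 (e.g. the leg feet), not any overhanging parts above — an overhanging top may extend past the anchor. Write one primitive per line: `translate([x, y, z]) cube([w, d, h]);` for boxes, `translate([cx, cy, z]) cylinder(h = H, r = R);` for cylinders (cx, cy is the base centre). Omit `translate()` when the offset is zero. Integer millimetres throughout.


translate([387, 238, 399]) cube([358, 297, 29]);
translate([411, 262, 0]) cylinder(h = 399, r = 24);
translate([721, 262, 0]) cylinder(h = 399, r = 24);
translate([411, 511, 0]) cylinder(h = 399, r = 24);
translate([721, 511, 0]) cylinder(h = 399, r = 24);


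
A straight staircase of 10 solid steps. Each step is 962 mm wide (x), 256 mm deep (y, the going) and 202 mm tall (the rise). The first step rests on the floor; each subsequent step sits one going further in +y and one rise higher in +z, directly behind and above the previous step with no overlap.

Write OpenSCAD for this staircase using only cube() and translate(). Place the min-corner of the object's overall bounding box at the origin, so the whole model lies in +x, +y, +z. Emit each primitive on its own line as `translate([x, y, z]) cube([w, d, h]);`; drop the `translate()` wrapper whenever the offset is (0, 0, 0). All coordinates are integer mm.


cube([962, 256, 202]);
translate([0, 256, 202]) cube([962, 256, 202]);
translate([0, 512, 404]) cube([962, 256, 202]);
translate([0, 768, 606]) cube([962, 256, 202]);
translate([0, 1024, 808]) cube([962, 256, 202]);
translate([0, 1280, 1010]) cube([962, 256, 202]);
translate([0, 1536, 1212]) cube([962, 256, 202]);
translate([0, 1792, 1414]) cube([962, 256, 202]);
translate([0, 2048, 1616]) cube([962, 256, 202]);
translate([0, 2304, 1818]) cube([962, 256, 202]);


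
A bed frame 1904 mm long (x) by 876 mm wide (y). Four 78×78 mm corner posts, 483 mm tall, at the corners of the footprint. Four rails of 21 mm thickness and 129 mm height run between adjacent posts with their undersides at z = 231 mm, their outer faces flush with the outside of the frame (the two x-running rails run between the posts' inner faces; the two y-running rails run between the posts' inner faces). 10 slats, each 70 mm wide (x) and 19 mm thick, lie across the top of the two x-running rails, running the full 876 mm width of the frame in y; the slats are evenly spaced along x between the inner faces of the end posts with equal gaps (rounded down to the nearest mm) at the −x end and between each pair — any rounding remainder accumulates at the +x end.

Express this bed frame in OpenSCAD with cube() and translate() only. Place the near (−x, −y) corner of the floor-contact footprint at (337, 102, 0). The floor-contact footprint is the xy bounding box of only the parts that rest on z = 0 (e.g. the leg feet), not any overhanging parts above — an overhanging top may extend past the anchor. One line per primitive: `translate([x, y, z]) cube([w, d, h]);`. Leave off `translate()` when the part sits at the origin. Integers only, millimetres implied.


translate([337, 102, 0]) cube([78, 78, 483]);
translate([337, 900, 0]) cube([78, 78, 483]);
translate([2163, 102, 0]) cube([78, 78, 483]);
translate([2163, 900, 0]) cube([78, 78, 483]);
translate([415, 102, 231]) cube([1748, 21, 129]);
translate([415, 957, 231]) cube([1748, 21, 129]);
translate([337, 180, 231]) cube([21, 720, 129]);
translate([2220, 180, 231]) cube([21, 720, 129]);
translate([510, 102, 360]) cube([70, 876, 19]);
translate([675, 102, 360]) cube([70, 876, 19]);
translate([840, 102, 360]) cube([70, 876, 19]);
translate([1005, 102, 360]) cube([70, 876, 19]);
translate([1170, 102, 360]) cube([70, 876, 19]);
translate([1335, 102, 360]) cube([70, 876, 19]);
translate([1500, 102, 360]) cube([70, 876, 19]);
translate([1665, 102, 360]) cube([70, 876, 19]);
translate([1830, 102, 360]) cube([70, 876, 19]);
translate([1995, 102, 360]) cube([70, 876, 19]);
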